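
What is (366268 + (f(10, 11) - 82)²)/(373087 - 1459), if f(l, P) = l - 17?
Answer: 374189/371628 ≈ 1.0069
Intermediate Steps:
f(l, P) = -17 + l
(366268 + (f(10, 11) - 82)²)/(373087 - 1459) = (366268 + ((-17 + 10) - 82)²)/(373087 - 1459) = (366268 + (-7 - 82)²)/371628 = (366268 + (-89)²)*(1/371628) = (366268 + 7921)*(1/371628) = 374189*(1/371628) = 374189/371628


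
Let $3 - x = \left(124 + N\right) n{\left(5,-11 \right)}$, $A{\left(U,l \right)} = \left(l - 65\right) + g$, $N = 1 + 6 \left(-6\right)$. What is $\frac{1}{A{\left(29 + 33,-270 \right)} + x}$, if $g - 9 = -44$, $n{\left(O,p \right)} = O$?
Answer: $- \frac{1}{812} \approx -0.0012315$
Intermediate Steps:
$g = -35$ ($g = 9 - 44 = -35$)
$N = -35$ ($N = 1 - 36 = -35$)
$A{\left(U,l \right)} = -100 + l$ ($A{\left(U,l \right)} = \left(l - 65\right) - 35 = \left(-65 + l\right) - 35 = -100 + l$)
$x = -442$ ($x = 3 - \left(124 - 35\right) 5 = 3 - 89 \cdot 5 = 3 - 445 = -442$)
$\frac{1}{A{\left(29 + 33,-270 \right)} + x} = \frac{1}{\left(-100 - 270\right) - 442} = \frac{1}{-370 - 442} = \frac{1}{-812} = - \frac{1}{812}$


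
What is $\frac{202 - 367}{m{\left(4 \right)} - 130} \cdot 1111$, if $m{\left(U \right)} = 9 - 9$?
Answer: $\frac{36663}{26} \approx 1410.1$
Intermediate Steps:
$m{\left(U \right)} = 0$ ($m{\left(U \right)} = 9 - 9 = 0$)
$\frac{202 - 367}{m{\left(4 \right)} - 130} \cdot 1111 = \frac{202 - 367}{0 - 130} \cdot 1111 = - \frac{165}{-130} \cdot 1111 = \left(-165\right) \left(- \frac{1}{130}\right) 1111 = \frac{33}{26} \cdot 1111 = \frac{36663}{26}$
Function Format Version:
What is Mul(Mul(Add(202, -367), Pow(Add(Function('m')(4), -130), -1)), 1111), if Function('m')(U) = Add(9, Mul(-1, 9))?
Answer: Rational(36663, 26) ≈ 1410.1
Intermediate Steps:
Function('m')(U) = 0 (Function('m')(U) = Add(9, -9) = 0)
Mul(Mul(Add(202, -367), Pow(Add(Function('m')(4), -130), -1)), 1111) = Mul(Mul(Add(202, -367), Pow(Add(0, -130), -1)), 1111) = Mul(Mul(-165, Pow(-130, -1)), 1111) = Mul(Mul(-165, Rational(-1, 130)), 1111) = Mul(Rational(33, 26), 1111) = Rational(36663, 26)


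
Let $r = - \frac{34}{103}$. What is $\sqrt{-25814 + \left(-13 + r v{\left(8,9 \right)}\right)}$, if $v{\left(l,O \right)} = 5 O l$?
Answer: $\frac{i \sqrt{275259363}}{103} \approx 161.08 i$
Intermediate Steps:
$v{\left(l,O \right)} = 5 O l$
$r = - \frac{34}{103}$ ($r = \left(-34\right) \frac{1}{103} = - \frac{34}{103} \approx -0.3301$)
$\sqrt{-25814 + \left(-13 + r v{\left(8,9 \right)}\right)} = \sqrt{-25814 - \left(13 + \frac{34 \cdot 5 \cdot 9 \cdot 8}{103}\right)} = \sqrt{-25814 - \frac{13579}{103}} = \sqrt{- \frac{2672421}{103}} = \frac{i \sqrt{275259363}}{103}$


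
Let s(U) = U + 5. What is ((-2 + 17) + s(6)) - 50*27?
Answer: -1324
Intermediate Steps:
s(U) = 5 + U
((-2 + 17) + s(6)) - 50*27 = ((-2 + 17) + (5 + 6)) - 50*27 = (15 + 11) - 1350 = 26 - 1350 = -1324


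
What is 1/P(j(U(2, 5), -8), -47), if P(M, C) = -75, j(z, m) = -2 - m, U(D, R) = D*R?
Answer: -1/75 ≈ -0.013333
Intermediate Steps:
1/P(j(U(2, 5), -8), -47) = 1/(-75) = -1/75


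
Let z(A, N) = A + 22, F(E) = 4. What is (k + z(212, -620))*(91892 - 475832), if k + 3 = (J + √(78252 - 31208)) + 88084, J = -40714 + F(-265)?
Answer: -18277463700 - 767880*√11761 ≈ -1.8361e+10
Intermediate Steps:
z(A, N) = 22 + A
J = -40710 (J = -40714 + 4 = -40710)
k = 47371 + 2*√11761 (k = -3 + ((-40710 + √(78252 - 31208)) + 88084) = -3 + ((-40710 + √47044) + 88084) = -3 + ((-40710 + 2*√11761) + 88084) = -3 + (47374 + 2*√11761) = 47371 + 2*√11761 ≈ 47588.)
(k + z(212, -620))*(91892 - 475832) = ((47371 + 2*√11761) + (22 + 212))*(91892 - 475832) = ((47371 + 2*√11761) + 234)*(-383940) = (47605 + 2*√11761)*(-383940) = -18277463700 - 767880*√11761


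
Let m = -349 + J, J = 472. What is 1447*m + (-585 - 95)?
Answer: 177301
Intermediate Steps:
m = 123 (m = -349 + 472 = 123)
1447*m + (-585 - 95) = 1447*123 + (-585 - 95) = 177981 - 680 = 177301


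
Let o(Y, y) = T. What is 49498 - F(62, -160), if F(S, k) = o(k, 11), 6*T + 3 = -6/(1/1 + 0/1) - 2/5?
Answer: 1484987/30 ≈ 49500.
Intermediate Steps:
T = -47/30 (T = -½ + (-6/(1/1 + 0/1) - 2/5)/6 = -½ + (-6/(1*1 + 0*1) - 2*⅕)/6 = -½ + (-6/(1 + 0) - ⅖)/6 = -½ + (-6/1 - ⅖)/6 = -½ + (-6*1 - ⅖)/6 = -½ + (-6 - ⅖)/6 = -½ + (⅙)*(-32/5) = -½ - 16/15 = -47/30 ≈ -1.5667)
o(Y, y) = -47/30
F(S, k) = -47/30
49498 - F(62, -160) = 49498 - 1*(-47/30) = 49498 + 47/30 = 1484987/30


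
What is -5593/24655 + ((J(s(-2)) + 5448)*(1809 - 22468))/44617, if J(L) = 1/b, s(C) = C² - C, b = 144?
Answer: -399625783196749/158404627440 ≈ -2522.8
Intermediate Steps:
J(L) = 1/144
-5593/24655 + ((J(s(-2)) + 5448)*(1809 - 22468))/44617 = -5593/24655 + ((1/144 + 5448)*(1809 - 22468))/44617 = -5593*1/24655 + ((784513/144)*(-20659))*(1/44617) = -5593/24655 - 16207254067/144*1/44617 = -5593/24655 - 16207254067/6424848 = -399625783196749/158404627440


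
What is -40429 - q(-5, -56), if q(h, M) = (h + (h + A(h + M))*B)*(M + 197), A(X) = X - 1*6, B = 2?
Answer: -19420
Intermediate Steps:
A(X) = -6 + X (A(X) = X - 6 = -6 + X)
q(h, M) = (197 + M)*(-12 + 2*M + 5*h) (q(h, M) = (h + (h + (-6 + (h + M)))*2)*(M + 197) = (h + (h + (-6 + (M + h)))*2)*(197 + M) = (h + (h + (-6 + M + h))*2)*(197 + M) = (h + (-6 + M + 2*h)*2)*(197 + M) = (h + (-12 + 2*M + 4*h))*(197 + M) = (-12 + 2*M + 5*h)*(197 + M) = (197 + M)*(-12 + 2*M + 5*h))
-40429 - q(-5, -56) = -40429 - (-2364 + 2*(-56)² + 382*(-56) + 985*(-5) + 5*(-56)*(-5)) = -40429 - (-2364 + 2*3136 - 21392 - 4925 + 1400) = -40429 - (-2364 + 6272 - 21392 - 4925 + 1400) = -40429 - 1*(-21009) = -40429 + 21009 = -19420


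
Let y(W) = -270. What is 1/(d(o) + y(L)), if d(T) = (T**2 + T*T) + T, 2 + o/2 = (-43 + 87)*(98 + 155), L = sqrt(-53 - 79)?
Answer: 1/991037190 ≈ 1.0090e-9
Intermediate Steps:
L = 2*I*sqrt(33) (L = sqrt(-132) = 2*I*sqrt(33) ≈ 11.489*I)
o = 22260 (o = -4 + 2*((-43 + 87)*(98 + 155)) = -4 + 2*(44*253) = -4 + 2*11132 = -4 + 22264 = 22260)
d(T) = T + 2*T**2 (d(T) = (T**2 + T**2) + T = 2*T**2 + T = T + 2*T**2)
1/(d(o) + y(L)) = 1/(22260*(1 + 2*22260) - 270) = 1/(22260*(1 + 44520) - 270) = 1/(22260*44521 - 270) = 1/(991037460 - 270) = 1/991037190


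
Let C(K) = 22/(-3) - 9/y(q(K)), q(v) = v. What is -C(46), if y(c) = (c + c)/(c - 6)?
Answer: 776/69 ≈ 11.246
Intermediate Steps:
y(c) = 2*c/(-6 + c) (y(c) = (2*c)/(-6 + c) = 2*c/(-6 + c))
C(K) = -22/3 - 9*(-6 + K)/(2*K) (C(K) = 22/(-3) - 9*(-6 + K)/(2*K) = 22*(-⅓) - 9*(-6 + K)/(2*K) = -22/3 - 9*(-6 + K)/(2*K))
-C(46) = -(-71/6 + 27/46) = -1*(-776/69) = 776/69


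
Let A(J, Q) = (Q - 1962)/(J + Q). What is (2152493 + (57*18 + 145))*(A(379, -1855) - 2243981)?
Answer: -198143796603536/41 ≈ -4.8328e+12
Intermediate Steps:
A(J, Q) = (-1962 + Q)/(J + Q)
(2152493 + (57*18 + 145))*(A(379, -1855) - 2243981) = (2152493 + (57*18 + 145))*((-1962 - 1855)/(379 - 1855) - 2243981) = (2152493 + (1026 + 145))*(-3817/(-1476) - 2243981) = (2152493 + 1171)*(-1/1476*(-3817) - 2243981) = 2153664*(3817/1476 - 2243981) = 2153664*(-3312112139/1476) = -198143796603536/41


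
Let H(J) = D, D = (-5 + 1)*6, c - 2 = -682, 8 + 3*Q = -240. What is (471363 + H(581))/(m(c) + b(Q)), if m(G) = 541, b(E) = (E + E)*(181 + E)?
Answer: -4242051/141451 ≈ -29.990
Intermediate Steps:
Q = -248/3 (Q = -8/3 + (⅓)*(-240) = -8/3 - 80 = -248/3 ≈ -82.667)
b(E) = 2*E*(181 + E) (b(E) = (2*E)*(181 + E) = 2*E*(181 + E))
c = -680 (c = 2 - 682 = -680)
D = -24 (D = -4*6 = -24)
H(J) = -24
(471363 + H(581))/(m(c) + b(Q)) = (471363 - 24)/(541 + 2*(-248/3)*(181 - 248/3)) = 471339/(541 + 2*(-248/3)*(295/3)) = 471339/(541 - 146320/9) = 471339/(-141451/9) = 471339*(-9/141451) = -4242051/141451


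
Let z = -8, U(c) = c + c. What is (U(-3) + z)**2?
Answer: 196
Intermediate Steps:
U(c) = 2*c
(U(-3) + z)**2 = (2*(-3) - 8)**2 = (-6 - 8)**2 = (-14)**2 = 196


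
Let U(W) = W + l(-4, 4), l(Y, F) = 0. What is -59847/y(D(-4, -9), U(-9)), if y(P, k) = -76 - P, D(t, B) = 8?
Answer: 19949/28 ≈ 712.46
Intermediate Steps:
U(W) = W (U(W) = W + 0 = W)
-59847/y(D(-4, -9), U(-9)) = -59847/(-76 - 1*8) = -59847/(-76 - 8) = -59847/(-84) = -59847*(-1/84) = 19949/28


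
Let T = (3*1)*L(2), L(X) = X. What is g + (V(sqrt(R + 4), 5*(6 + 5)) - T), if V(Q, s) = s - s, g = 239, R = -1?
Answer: 233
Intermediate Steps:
T = 6 (T = (3*1)*2 = 3*2 = 6)
V(Q, s) = 0
g + (V(sqrt(R + 4), 5*(6 + 5)) - T) = 239 + (0 - 1*6) = 239 + (0 - 6) = 239 - 6 = 233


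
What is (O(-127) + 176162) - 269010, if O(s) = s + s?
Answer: -93102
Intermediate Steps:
O(s) = 2*s
(O(-127) + 176162) - 269010 = (2*(-127) + 176162) - 269010 = (-254 + 176162) - 269010 = 175908 - 269010 = -93102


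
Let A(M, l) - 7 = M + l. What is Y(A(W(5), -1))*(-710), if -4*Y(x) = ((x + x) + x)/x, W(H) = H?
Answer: 1065/2 ≈ 532.50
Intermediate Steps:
A(M, l) = 7 + M + l (A(M, l) = 7 + (M + l) = 7 + M + l)
Y(x) = -3/4 (Y(x) = -((x + x) + x)/(4*x) = -(2*x + x)/(4*x) = -3*x/(4*x) = -1/4*3 = -3/4)
Y(A(W(5), -1))*(-710) = -3/4*(-710) = 1065/2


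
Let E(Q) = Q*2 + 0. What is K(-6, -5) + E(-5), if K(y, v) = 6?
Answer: -4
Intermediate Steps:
E(Q) = 2*Q (E(Q) = 2*Q + 0 = 2*Q)
K(-6, -5) + E(-5) = 6 + 2*(-5) = 6 - 10 = -4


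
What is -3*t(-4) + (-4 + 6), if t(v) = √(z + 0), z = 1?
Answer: -1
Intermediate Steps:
t(v) = 1 (t(v) = √(1 + 0) = √1 = 1)
-3*t(-4) + (-4 + 6) = -3*1 + (-4 + 6) = -3 + 2 = -1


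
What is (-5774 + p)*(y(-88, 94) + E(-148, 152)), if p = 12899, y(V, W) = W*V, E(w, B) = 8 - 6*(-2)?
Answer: -58795500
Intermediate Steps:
E(w, B) = 20 (E(w, B) = 8 + 12 = 20)
y(V, W) = V*W
(-5774 + p)*(y(-88, 94) + E(-148, 152)) = (-5774 + 12899)*(-88*94 + 20) = 7125*(-8272 + 20) = 7125*(-8252) = -58795500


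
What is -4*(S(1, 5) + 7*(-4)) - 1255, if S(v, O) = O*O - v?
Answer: -1239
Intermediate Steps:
S(v, O) = O**2 - v
-4*(S(1, 5) + 7*(-4)) - 1255 = -4*((5**2 - 1*1) + 7*(-4)) - 1255 = -4*((25 - 1) - 28) - 1255 = -4*(24 - 28) - 1255 = -4*(-4) - 1255 = 16 - 1255 = -1239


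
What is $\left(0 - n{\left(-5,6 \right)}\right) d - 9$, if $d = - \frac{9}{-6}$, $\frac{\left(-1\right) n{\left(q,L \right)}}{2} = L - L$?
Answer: $-9$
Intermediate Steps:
$n{\left(q,L \right)} = 0$ ($n{\left(q,L \right)} = - 2 \left(L - L\right) = \left(-2\right) 0 = 0$)
$d = \frac{3}{2}$ ($d = \left(-9\right) \left(- \frac{1}{6}\right) = \frac{3}{2} \approx 1.5$)
$\left(0 - n{\left(-5,6 \right)}\right) d - 9 = \left(0 - 0\right) \frac{3}{2} - 9 = \left(0 + 0\right) \frac{3}{2} - 9 = 0 \cdot \frac{3}{2} - 9 = 0 - 9 = -9$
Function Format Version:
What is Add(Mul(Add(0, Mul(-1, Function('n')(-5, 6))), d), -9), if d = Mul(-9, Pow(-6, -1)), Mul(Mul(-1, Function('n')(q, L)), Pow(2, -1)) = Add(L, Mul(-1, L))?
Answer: -9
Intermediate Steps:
Function('n')(q, L) = 0 (Function('n')(q, L) = Mul(-2, Add(L, Mul(-1, L))) = Mul(-2, 0) = 0)
d = Rational(3, 2) (d = Mul(-9, Rational(-1, 6)) = Rational(3, 2) ≈ 1.5000)
Add(Mul(Add(0, Mul(-1, Function('n')(-5, 6))), d), -9) = Add(Mul(Add(0, Mul(-1, 0)), Rational(3, 2)), -9) = Add(Mul(Add(0, 0), Rational(3, 2)), -9) = Add(Mul(0, Rational(3, 2)), -9) = Add(0, -9) = -9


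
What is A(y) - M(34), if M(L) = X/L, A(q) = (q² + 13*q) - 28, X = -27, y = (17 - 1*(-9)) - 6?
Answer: 21515/34 ≈ 632.79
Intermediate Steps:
y = 20 (y = (17 + 9) - 6 = 26 - 6 = 20)
A(q) = -28 + q² + 13*q
M(L) = -27/L
A(y) - M(34) = (-28 + 20² + 13*20) - (-27)/34 = (-28 + 400 + 260) - (-27)/34 = 632 - 1*(-27/34) = 632 + 27/34 = 21515/34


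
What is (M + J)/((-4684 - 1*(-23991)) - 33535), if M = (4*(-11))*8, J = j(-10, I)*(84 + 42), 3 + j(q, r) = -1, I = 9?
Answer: 214/3557 ≈ 0.060163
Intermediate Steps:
j(q, r) = -4 (j(q, r) = -3 - 1 = -4)
J = -504 (J = -4*(84 + 42) = -4*126 = -504)
M = -352 (M = -44*8 = -352)
(M + J)/((-4684 - 1*(-23991)) - 33535) = (-352 - 504)/((-4684 - 1*(-23991)) - 33535) = -856/((-4684 + 23991) - 33535) = -856/(19307 - 33535) = -856/(-14228) = -856*(-1/14228) = 214/3557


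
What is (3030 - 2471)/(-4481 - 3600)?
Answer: -559/8081 ≈ -0.069175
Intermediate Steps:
(3030 - 2471)/(-4481 - 3600) = 559/(-8081) = 559*(-1/8081) = -559/8081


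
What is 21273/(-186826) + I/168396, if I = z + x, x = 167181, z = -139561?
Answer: 394461503/7865187774 ≈ 0.050153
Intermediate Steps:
I = 27620 (I = -139561 + 167181 = 27620)
21273/(-186826) + I/168396 = 21273/(-186826) + 27620/168396 = 21273*(-1/186826) + 27620*(1/168396) = -21273/186826 + 6905/42099 = 394461503/7865187774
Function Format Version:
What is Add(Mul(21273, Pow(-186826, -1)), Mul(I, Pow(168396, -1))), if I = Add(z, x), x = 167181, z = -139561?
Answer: Rational(394461503, 7865187774) ≈ 0.050153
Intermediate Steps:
I = 27620 (I = Add(-139561, 167181) = 27620)
Add(Mul(21273, Pow(-186826, -1)), Mul(I, Pow(168396, -1))) = Add(Mul(21273, Pow(-186826, -1)), Mul(27620, Pow(168396, -1))) = Add(Mul(21273, Rational(-1, 186826)), Mul(27620, Rational(1, 168396))) = Add(Rational(-21273, 186826), Rational(6905, 42099)) = Rational(394461503, 7865187774)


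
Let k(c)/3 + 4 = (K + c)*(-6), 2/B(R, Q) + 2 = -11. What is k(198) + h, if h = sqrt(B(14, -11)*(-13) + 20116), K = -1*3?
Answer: -3522 + sqrt(20118) ≈ -3380.2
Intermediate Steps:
K = -3
B(R, Q) = -2/13 (B(R, Q) = 2/(-2 - 11) = 2/(-13) = 2*(-1/13) = -2/13)
k(c) = 42 - 18*c (k(c) = -12 + 3*((-3 + c)*(-6)) = -12 + 3*(18 - 6*c) = -12 + (54 - 18*c) = 42 - 18*c)
h = sqrt(20118) (h = sqrt(-2/13*(-13) + 20116) = sqrt(2 + 20116) = sqrt(20118) ≈ 141.84)
k(198) + h = (42 - 18*198) + sqrt(20118) = (42 - 3564) + sqrt(20118) = -3522 + sqrt(20118)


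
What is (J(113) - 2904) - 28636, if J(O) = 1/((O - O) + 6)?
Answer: -189239/6 ≈ -31540.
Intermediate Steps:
J(O) = ⅙ (J(O) = 1/(0 + 6) = 1/6 = ⅙)
(J(113) - 2904) - 28636 = (⅙ - 2904) - 28636 = -17423/6 - 28636 = -189239/6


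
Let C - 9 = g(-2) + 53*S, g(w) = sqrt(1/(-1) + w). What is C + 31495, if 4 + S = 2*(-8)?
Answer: 30444 + I*sqrt(3) ≈ 30444.0 + 1.732*I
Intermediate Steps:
S = -20 (S = -4 + 2*(-8) = -4 - 16 = -20)
g(w) = sqrt(-1 + w)
C = -1051 + I*sqrt(3) (C = 9 + (sqrt(-1 - 2) + 53*(-20)) = 9 + (sqrt(-3) - 1060) = 9 + (I*sqrt(3) - 1060) = 9 + (-1060 + I*sqrt(3)) = -1051 + I*sqrt(3) ≈ -1051.0 + 1.732*I)
C + 31495 = (-1051 + I*sqrt(3)) + 31495 = 30444 + I*sqrt(3)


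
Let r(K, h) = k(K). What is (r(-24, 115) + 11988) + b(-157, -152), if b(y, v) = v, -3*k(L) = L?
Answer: 11844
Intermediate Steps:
k(L) = -L/3
r(K, h) = -K/3
(r(-24, 115) + 11988) + b(-157, -152) = (-⅓*(-24) + 11988) - 152 = (8 + 11988) - 152 = 11996 - 152 = 11844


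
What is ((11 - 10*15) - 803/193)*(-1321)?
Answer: 36499230/193 ≈ 1.8912e+5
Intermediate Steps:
((11 - 10*15) - 803/193)*(-1321) = ((11 - 150) - 803*1/193)*(-1321) = (-139 - 803/193)*(-1321) = -27630/193*(-1321) = 36499230/193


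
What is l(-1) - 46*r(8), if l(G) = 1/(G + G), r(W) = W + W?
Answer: -1473/2 ≈ -736.50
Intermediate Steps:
r(W) = 2*W
l(G) = 1/(2*G)
l(-1) - 46*r(8) = (1/2)/(-1) - 92*8 = (1/2)*(-1) - 46*16 = -1/2 - 736 = -1473/2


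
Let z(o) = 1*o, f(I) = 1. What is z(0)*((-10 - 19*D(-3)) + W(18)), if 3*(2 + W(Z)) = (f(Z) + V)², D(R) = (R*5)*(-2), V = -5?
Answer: 0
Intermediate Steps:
z(o) = o
D(R) = -10*R (D(R) = (5*R)*(-2) = -10*R)
W(Z) = 10/3 (W(Z) = -2 + (1 - 5)²/3 = -2 + (⅓)*(-4)² = -2 + (⅓)*16 = -2 + 16/3 = 10/3)
z(0)*((-10 - 19*D(-3)) + W(18)) = 0*((-10 - (-190)*(-3)) + 10/3) = 0*((-10 - 19*30) + 10/3) = 0*((-10 - 570) + 10/3) = 0*(-580 + 10/3) = 0*(-1730/3) = 0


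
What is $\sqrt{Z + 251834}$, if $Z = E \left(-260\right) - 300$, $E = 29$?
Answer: $\sqrt{243994} \approx 493.96$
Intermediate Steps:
$Z = -7840$ ($Z = 29 \left(-260\right) - 300 = -7540 - 300 = -7840$)
$\sqrt{Z + 251834} = \sqrt{-7840 + 251834} = \sqrt{243994}$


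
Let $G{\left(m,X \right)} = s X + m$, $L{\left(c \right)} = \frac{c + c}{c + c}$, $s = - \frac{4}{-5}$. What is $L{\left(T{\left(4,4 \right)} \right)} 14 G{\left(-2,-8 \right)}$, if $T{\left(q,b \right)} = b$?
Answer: $- \frac{588}{5} \approx -117.6$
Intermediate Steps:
$s = \frac{4}{5}$ ($s = \left(-4\right) \left(- \frac{1}{5}\right) = \frac{4}{5} \approx 0.8$)
$L{\left(c \right)} = 1$ ($L{\left(c \right)} = \frac{2 c}{2 c} = 2 c \frac{1}{2 c} = 1$)
$G{\left(m,X \right)} = m + \frac{4 X}{5}$ ($G{\left(m,X \right)} = \frac{4 X}{5} + m = m + \frac{4 X}{5}$)
$L{\left(T{\left(4,4 \right)} \right)} 14 G{\left(-2,-8 \right)} = 1 \cdot 14 \left(-2 + \frac{4}{5} \left(-8\right)\right) = 14 \left(-2 - \frac{32}{5}\right) = 14 \left(- \frac{42}{5}\right) = - \frac{588}{5}$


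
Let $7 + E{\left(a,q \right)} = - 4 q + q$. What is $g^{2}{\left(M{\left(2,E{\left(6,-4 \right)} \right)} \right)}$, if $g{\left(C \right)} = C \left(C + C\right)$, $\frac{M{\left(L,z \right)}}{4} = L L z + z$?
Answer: $400000000$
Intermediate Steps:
$E{\left(a,q \right)} = -7 - 3 q$ ($E{\left(a,q \right)} = -7 + \left(- 4 q + q\right) = -7 - 3 q$)
$M{\left(L,z \right)} = 4 z + 4 z L^{2}$ ($M{\left(L,z \right)} = 4 \left(L L z + z\right) = 4 \left(L^{2} z + z\right) = 4 \left(z L^{2} + z\right) = 4 \left(z + z L^{2}\right) = 4 z + 4 z L^{2}$)
$g{\left(C \right)} = 2 C^{2}$ ($g{\left(C \right)} = C 2 C = 2 C^{2}$)
$g^{2}{\left(M{\left(2,E{\left(6,-4 \right)} \right)} \right)} = \left(2 \left(4 \left(-7 - -12\right) \left(1 + 2^{2}\right)\right)^{2}\right)^{2} = \left(2 \left(4 \left(-7 + 12\right) \left(1 + 4\right)\right)^{2}\right)^{2} = \left(2 \left(4 \cdot 5 \cdot 5\right)^{2}\right)^{2} = \left(2 \cdot 100^{2}\right)^{2} = \left(2 \cdot 10000\right)^{2} = 20000^{2} = 400000000$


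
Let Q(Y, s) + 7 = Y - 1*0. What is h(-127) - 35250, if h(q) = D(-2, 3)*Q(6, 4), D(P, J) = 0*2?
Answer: -35250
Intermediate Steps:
Q(Y, s) = -7 + Y (Q(Y, s) = -7 + (Y - 1*0) = -7 + (Y + 0) = -7 + Y)
D(P, J) = 0
h(q) = 0 (h(q) = 0*(-7 + 6) = 0*(-1) = 0)
h(-127) - 35250 = 0 - 35250 = -35250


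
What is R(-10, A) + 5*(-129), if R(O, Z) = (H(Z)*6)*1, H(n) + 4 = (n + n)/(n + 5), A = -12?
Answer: -4539/7 ≈ -648.43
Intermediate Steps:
H(n) = -4 + 2*n/(5 + n) (H(n) = -4 + (n + n)/(n + 5) = -4 + (2*n)/(5 + n) = -4 + 2*n/(5 + n))
R(O, Z) = 12*(-10 - Z)/(5 + Z) (R(O, Z) = ((2*(-10 - Z)/(5 + Z))*6)*1 = (12*(-10 - Z)/(5 + Z))*1 = 12*(-10 - Z)/(5 + Z))
R(-10, A) + 5*(-129) = 12*(-10 - 1*(-12))/(5 - 12) + 5*(-129) = 12*(-10 + 12)/(-7) - 645 = 12*(-1/7)*2 - 645 = -24/7 - 645 = -4539/7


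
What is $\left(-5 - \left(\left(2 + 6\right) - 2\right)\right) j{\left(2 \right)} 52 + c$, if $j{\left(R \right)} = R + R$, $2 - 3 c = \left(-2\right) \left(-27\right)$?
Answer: $- \frac{6916}{3} \approx -2305.3$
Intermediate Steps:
$c = - \frac{52}{3}$ ($c = \frac{2}{3} - \frac{\left(-2\right) \left(-27\right)}{3} = \frac{2}{3} - 18 = - \frac{52}{3} \approx -17.333$)
$j{\left(R \right)} = 2 R$
$\left(-5 - \left(\left(2 + 6\right) - 2\right)\right) j{\left(2 \right)} 52 + c = \left(-5 - \left(\left(2 + 6\right) - 2\right)\right) 2 \cdot 2 \cdot 52 - \frac{52}{3} = \left(-5 - \left(8 - 2\right)\right) 4 \cdot 52 - \frac{52}{3} = \left(-5 - 6\right) 4 \cdot 52 - \frac{52}{3} = \left(-11\right) 4 \cdot 52 - \frac{52}{3} = \left(-44\right) 52 - \frac{52}{3} = -2288 - \frac{52}{3} = - \frac{6916}{3}$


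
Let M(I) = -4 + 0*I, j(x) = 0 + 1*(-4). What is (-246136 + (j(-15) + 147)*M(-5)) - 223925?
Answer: -470633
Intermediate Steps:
j(x) = -4 (j(x) = 0 - 4 = -4)
M(I) = -4 (M(I) = -4 + 0 = -4)
(-246136 + (j(-15) + 147)*M(-5)) - 223925 = (-246136 + (-4 + 147)*(-4)) - 223925 = (-246136 + 143*(-4)) - 223925 = (-246136 - 572) - 223925 = -246708 - 223925 = -470633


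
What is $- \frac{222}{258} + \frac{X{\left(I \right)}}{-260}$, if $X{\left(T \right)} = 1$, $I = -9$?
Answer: $- \frac{9663}{11180} \approx -0.86431$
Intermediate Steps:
$- \frac{222}{258} + \frac{X{\left(I \right)}}{-260} = - \frac{222}{258} + 1 \frac{1}{-260} = \left(-222\right) \frac{1}{258} + 1 \left(- \frac{1}{260}\right) = - \frac{37}{43} - \frac{1}{260} = - \frac{9663}{11180}$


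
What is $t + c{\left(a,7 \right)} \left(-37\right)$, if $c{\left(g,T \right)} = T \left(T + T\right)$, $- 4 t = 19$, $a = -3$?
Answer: $- \frac{14523}{4} \approx -3630.8$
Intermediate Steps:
$t = - \frac{19}{4}$ ($t = \left(- \frac{1}{4}\right) 19 = - \frac{19}{4} \approx -4.75$)
$c{\left(g,T \right)} = 2 T^{2}$ ($c{\left(g,T \right)} = T 2 T = 2 T^{2}$)
$t + c{\left(a,7 \right)} \left(-37\right) = - \frac{19}{4} + 2 \cdot 7^{2} \left(-37\right) = - \frac{19}{4} + 2 \cdot 49 \left(-37\right) = - \frac{19}{4} + 98 \left(-37\right) = - \frac{19}{4} - 3626 = - \frac{14523}{4}$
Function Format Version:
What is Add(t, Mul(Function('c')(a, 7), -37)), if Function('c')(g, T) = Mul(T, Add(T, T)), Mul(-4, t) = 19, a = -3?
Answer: Rational(-14523, 4) ≈ -3630.8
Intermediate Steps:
t = Rational(-19, 4) (t = Mul(Rational(-1, 4), 19) = Rational(-19, 4) ≈ -4.7500)
Function('c')(g, T) = Mul(2, Pow(T, 2)) (Function('c')(g, T) = Mul(T, Mul(2, T)) = Mul(2, Pow(T, 2)))
Add(t, Mul(Function('c')(a, 7), -37)) = Add(Rational(-19, 4), Mul(Mul(2, Pow(7, 2)), -37)) = Add(Rational(-19, 4), Mul(Mul(2, 49), -37)) = Add(Rational(-19, 4), Mul(98, -37)) = Add(Rational(-19, 4), -3626) = Rational(-14523, 4)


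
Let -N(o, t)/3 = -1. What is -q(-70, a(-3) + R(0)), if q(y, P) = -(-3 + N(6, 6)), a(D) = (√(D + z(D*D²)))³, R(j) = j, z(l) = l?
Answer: 0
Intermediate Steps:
N(o, t) = 3 (N(o, t) = -3*(-1) = 3)
a(D) = (D + D³)^(3/2) (a(D) = (√(D + D*D²))³ = (√(D + D³))³ = (D + D³)^(3/2))
q(y, P) = 0 (q(y, P) = -(-3 + 3) = -1*0 = 0)
-q(-70, a(-3) + R(0)) = -1*0 = 0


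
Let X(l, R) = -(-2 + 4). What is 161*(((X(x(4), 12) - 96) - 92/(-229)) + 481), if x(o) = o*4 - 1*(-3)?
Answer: 14135639/229 ≈ 61728.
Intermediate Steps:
x(o) = 3 + 4*o (x(o) = 4*o + 3 = 3 + 4*o)
X(l, R) = -2 (X(l, R) = -1*2 = -2)
161*(((X(x(4), 12) - 96) - 92/(-229)) + 481) = 161*(((-2 - 96) - 92/(-229)) + 481) = 161*((-98 - 92*(-1/229)) + 481) = 161*((-98 + 92/229) + 481) = 161*(-22350/229 + 481) = 161*(87799/229) = 14135639/229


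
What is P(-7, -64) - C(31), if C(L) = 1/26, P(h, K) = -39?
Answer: -1015/26 ≈ -39.038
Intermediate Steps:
C(L) = 1/26
P(-7, -64) - C(31) = -39 - 1*1/26 = -39 - 1/26 = -1015/26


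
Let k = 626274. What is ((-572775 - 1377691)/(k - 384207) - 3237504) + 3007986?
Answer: -7937240596/34581 ≈ -2.2953e+5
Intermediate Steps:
((-572775 - 1377691)/(k - 384207) - 3237504) + 3007986 = ((-572775 - 1377691)/(626274 - 384207) - 3237504) + 3007986 = (-1950466/242067 - 3237504) + 3007986 = (-1950466*1/242067 - 3237504) + 3007986 = (-278638/34581 - 3237504) + 3007986 = -111956404462/34581 + 3007986 = -7937240596/34581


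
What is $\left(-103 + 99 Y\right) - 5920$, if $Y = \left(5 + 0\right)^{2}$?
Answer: $-3548$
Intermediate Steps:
$Y = 25$ ($Y = 5^{2} = 25$)
$\left(-103 + 99 Y\right) - 5920 = \left(-103 + 99 \cdot 25\right) - 5920 = \left(-103 + 2475\right) - 5920 = 2372 - 5920 = -3548$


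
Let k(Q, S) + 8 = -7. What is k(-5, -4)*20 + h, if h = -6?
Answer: -306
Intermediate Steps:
k(Q, S) = -15 (k(Q, S) = -8 - 7 = -15)
k(-5, -4)*20 + h = -15*20 - 6 = -300 - 6 = -306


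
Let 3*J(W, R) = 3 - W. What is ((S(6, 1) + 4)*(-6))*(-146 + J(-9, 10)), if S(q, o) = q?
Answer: 8520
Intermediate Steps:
J(W, R) = 1 - W/3 (J(W, R) = (3 - W)/3 = 1 - W/3)
((S(6, 1) + 4)*(-6))*(-146 + J(-9, 10)) = ((6 + 4)*(-6))*(-146 + (1 - 1/3*(-9))) = (10*(-6))*(-146 + (1 + 3)) = -60*(-146 + 4) = -60*(-142) = 8520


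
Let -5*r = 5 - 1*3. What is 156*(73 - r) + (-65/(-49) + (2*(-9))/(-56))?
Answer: 11223007/980 ≈ 11452.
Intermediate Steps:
r = -⅖ (r = -(5 - 1*3)/5 = -(5 - 3)/5 = -⅕*2 = -⅖ ≈ -0.40000)
156*(73 - r) + (-65/(-49) + (2*(-9))/(-56)) = 156*(73 - 1*(-⅖)) + (-65/(-49) + (2*(-9))/(-56)) = 156*(73 + ⅖) + (-65*(-1/49) - 18*(-1/56)) = 156*(367/5) + (65/49 + 9/28) = 57252/5 + 323/196 = 11223007/980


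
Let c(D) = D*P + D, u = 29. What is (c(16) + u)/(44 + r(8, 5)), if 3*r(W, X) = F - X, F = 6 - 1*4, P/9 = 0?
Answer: 45/43 ≈ 1.0465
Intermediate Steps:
P = 0 (P = 9*0 = 0)
c(D) = D (c(D) = D*0 + D = 0 + D = D)
F = 2 (F = 6 - 4 = 2)
r(W, X) = ⅔ - X/3 (r(W, X) = (2 - X)/3 = ⅔ - X/3)
(c(16) + u)/(44 + r(8, 5)) = (16 + 29)/(44 + (⅔ - ⅓*5)) = 45/(44 + (⅔ - 5/3)) = 45/(44 - 1) = 45/43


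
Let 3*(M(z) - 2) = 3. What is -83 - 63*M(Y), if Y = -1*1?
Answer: -272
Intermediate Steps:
Y = -1
M(z) = 3 (M(z) = 2 + (⅓)*3 = 2 + 1 = 3)
-83 - 63*M(Y) = -83 - 63*3 = -83 - 189 = -272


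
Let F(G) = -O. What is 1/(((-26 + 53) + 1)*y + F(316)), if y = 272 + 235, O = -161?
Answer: 1/14357 ≈ 6.9652e-5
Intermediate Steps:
y = 507
F(G) = 161 (F(G) = -1*(-161) = 161)
1/(((-26 + 53) + 1)*y + F(316)) = 1/(((-26 + 53) + 1)*507 + 161) = 1/((27 + 1)*507 + 161) = 1/(28*507 + 161) = 1/(14196 + 161) = 1/14357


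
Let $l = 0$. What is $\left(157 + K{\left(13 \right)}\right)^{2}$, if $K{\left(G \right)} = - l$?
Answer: $24649$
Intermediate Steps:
$K{\left(G \right)} = 0$ ($K{\left(G \right)} = \left(-1\right) 0 = 0$)
$\left(157 + K{\left(13 \right)}\right)^{2} = \left(157 + 0\right)^{2} = 157^{2} = 24649$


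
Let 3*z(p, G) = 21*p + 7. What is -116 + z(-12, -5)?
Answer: -593/3 ≈ -197.67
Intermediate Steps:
z(p, G) = 7/3 + 7*p (z(p, G) = (21*p + 7)/3 = (7 + 21*p)/3 = 7/3 + 7*p)
-116 + z(-12, -5) = -116 + (7/3 + 7*(-12)) = -116 + (7/3 - 84) = -116 - 245/3 = -593/3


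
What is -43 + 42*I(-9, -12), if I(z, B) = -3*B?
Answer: 1469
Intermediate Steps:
-43 + 42*I(-9, -12) = -43 + 42*(-3*(-12)) = -43 + 42*36 = -43 + 1512 = 1469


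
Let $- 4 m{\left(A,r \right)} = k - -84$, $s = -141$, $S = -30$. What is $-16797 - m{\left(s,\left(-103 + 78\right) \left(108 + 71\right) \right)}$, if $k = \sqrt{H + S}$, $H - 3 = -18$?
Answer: $-16776 + \frac{3 i \sqrt{5}}{4} \approx -16776.0 + 1.6771 i$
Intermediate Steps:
$H = -15$ ($H = 3 - 18 = -15$)
$k = 3 i \sqrt{5}$ ($k = \sqrt{-15 - 30} = \sqrt{-45} = 3 i \sqrt{5} \approx 6.7082 i$)
$m{\left(A,r \right)} = -21 - \frac{3 i \sqrt{5}}{4}$ ($m{\left(A,r \right)} = - \frac{3 i \sqrt{5} - -84}{4} = - \frac{3 i \sqrt{5} + 84}{4} = - \frac{84 + 3 i \sqrt{5}}{4} = -21 - \frac{3 i \sqrt{5}}{4}$)
$-16797 - m{\left(s,\left(-103 + 78\right) \left(108 + 71\right) \right)} = -16797 - \left(-21 - \frac{3 i \sqrt{5}}{4}\right) = -16797 + \left(21 + \frac{3 i \sqrt{5}}{4}\right) = -16776 + \frac{3 i \sqrt{5}}{4}$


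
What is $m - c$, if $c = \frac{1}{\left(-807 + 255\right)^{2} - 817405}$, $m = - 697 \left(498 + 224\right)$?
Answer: $- \frac{258008575033}{512701} \approx -5.0323 \cdot 10^{5}$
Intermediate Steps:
$m = -503234$ ($m = \left(-697\right) 722 = -503234$)
$c = - \frac{1}{512701}$ ($c = \frac{1}{\left(-552\right)^{2} - 817405} = \frac{1}{304704 - 817405} = \frac{1}{-512701} = - \frac{1}{512701} \approx -1.9505 \cdot 10^{-6}$)
$m - c = -503234 - - \frac{1}{512701} = -503234 + \frac{1}{512701} = - \frac{258008575033}{512701}$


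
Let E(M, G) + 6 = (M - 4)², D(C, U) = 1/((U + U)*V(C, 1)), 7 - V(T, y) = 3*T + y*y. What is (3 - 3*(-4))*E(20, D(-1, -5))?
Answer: 3750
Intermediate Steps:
V(T, y) = 7 - y² - 3*T (V(T, y) = 7 - (3*T + y*y) = 7 - (3*T + y²) = 7 - (y² + 3*T) = 7 + (-y² - 3*T) = 7 - y² - 3*T)
D(C, U) = 1/(2*U*(6 - 3*C)) (D(C, U) = 1/((U + U)*(7 - 1*1² - 3*C)) = 1/(((2*U))*(7 - 1*1 - 3*C)) = (1/(2*U))/(7 - 1 - 3*C) = (1/(2*U))/(6 - 3*C) = 1/(2*U*(6 - 3*C)))
E(M, G) = -6 + (-4 + M)² (E(M, G) = -6 + (M - 4)² = -6 + (-4 + M)²)
(3 - 3*(-4))*E(20, D(-1, -5)) = (3 - 3*(-4))*(-6 + (-4 + 20)²) = (3 + 12)*(-6 + 16²) = 15*(-6 + 256) = 15*250 = 3750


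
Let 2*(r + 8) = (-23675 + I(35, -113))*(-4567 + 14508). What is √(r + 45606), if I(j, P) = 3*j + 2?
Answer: I*√117099146 ≈ 10821.0*I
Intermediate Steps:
I(j, P) = 2 + 3*j
r = -117144752 (r = -8 + ((-23675 + (2 + 3*35))*(-4567 + 14508))/2 = -8 + ((-23675 + (2 + 105))*9941)/2 = -8 + ((-23675 + 107)*9941)/2 = -8 + (-23568*9941)/2 = -8 + (½)*(-234289488) = -8 - 117144744 = -117144752)
√(r + 45606) = √(-117144752 + 45606) = √(-117099146) = I*√117099146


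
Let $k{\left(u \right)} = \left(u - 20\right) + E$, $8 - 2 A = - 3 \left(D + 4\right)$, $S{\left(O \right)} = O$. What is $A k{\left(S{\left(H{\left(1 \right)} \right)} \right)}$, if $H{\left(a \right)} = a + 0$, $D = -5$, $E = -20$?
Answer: $- \frac{195}{2} \approx -97.5$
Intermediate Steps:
$H{\left(a \right)} = a$
$A = \frac{5}{2}$ ($A = 4 - \frac{\left(-3\right) \left(-5 + 4\right)}{2} = 4 - \frac{\left(-3\right) \left(-1\right)}{2} = 4 - \frac{3}{2} = \frac{5}{2} \approx 2.5$)
$k{\left(u \right)} = -40 + u$ ($k{\left(u \right)} = \left(u - 20\right) - 20 = \left(-20 + u\right) - 20 = -40 + u$)
$A k{\left(S{\left(H{\left(1 \right)} \right)} \right)} = \frac{5 \left(-40 + 1\right)}{2} = \frac{5}{2} \left(-39\right) = - \frac{195}{2}$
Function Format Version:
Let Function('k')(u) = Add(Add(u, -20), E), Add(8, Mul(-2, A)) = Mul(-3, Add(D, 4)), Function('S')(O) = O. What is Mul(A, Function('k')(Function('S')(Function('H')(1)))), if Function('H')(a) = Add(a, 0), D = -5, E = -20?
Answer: Rational(-195, 2) ≈ -97.500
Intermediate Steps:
Function('H')(a) = a
A = Rational(5, 2) (A = Add(4, Mul(Rational(-1, 2), Mul(-3, Add(-5, 4)))) = Add(4, Mul(Rational(-1, 2), Mul(-3, -1))) = Add(4, Mul(Rational(-1, 2), 3)) = Add(4, Rational(-3, 2)) = Rational(5, 2) ≈ 2.5000)
Function('k')(u) = Add(-40, u) (Function('k')(u) = Add(Add(u, -20), -20) = Add(Add(-20, u), -20) = Add(-40, u))
Mul(A, Function('k')(Function('S')(Function('H')(1)))) = Mul(Rational(5, 2), Add(-40, 1)) = Mul(Rational(5, 2), -39) = Rational(-195, 2)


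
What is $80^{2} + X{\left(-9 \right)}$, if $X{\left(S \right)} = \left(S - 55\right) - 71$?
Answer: $6265$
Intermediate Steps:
$X{\left(S \right)} = -126 + S$ ($X{\left(S \right)} = \left(-55 + S\right) - 71 = -126 + S$)
$80^{2} + X{\left(-9 \right)} = 80^{2} - 135 = 6400 - 135 = 6265$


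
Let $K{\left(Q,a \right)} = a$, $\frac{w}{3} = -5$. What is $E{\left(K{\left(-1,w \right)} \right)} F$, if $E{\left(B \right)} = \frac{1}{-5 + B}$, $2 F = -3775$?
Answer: $\frac{755}{8} \approx 94.375$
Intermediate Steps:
$w = -15$ ($w = 3 \left(-5\right) = -15$)
$F = - \frac{3775}{2}$ ($F = \frac{1}{2} \left(-3775\right) = - \frac{3775}{2} \approx -1887.5$)
$E{\left(K{\left(-1,w \right)} \right)} F = \frac{1}{-5 - 15} \left(- \frac{3775}{2}\right) = \frac{1}{-20} \left(- \frac{3775}{2}\right) = \left(- \frac{1}{20}\right) \left(- \frac{3775}{2}\right) = \frac{755}{8}$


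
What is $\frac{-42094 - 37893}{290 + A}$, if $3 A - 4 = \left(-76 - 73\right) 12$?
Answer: $\frac{239961}{914} \approx 262.54$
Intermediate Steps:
$A = - \frac{1784}{3}$ ($A = \frac{4}{3} + \frac{\left(-76 - 73\right) 12}{3} = \frac{4}{3} + \frac{\left(-149\right) 12}{3} = \frac{4}{3} + \frac{1}{3} \left(-1788\right) = \frac{4}{3} - 596 = - \frac{1784}{3} \approx -594.67$)
$\frac{-42094 - 37893}{290 + A} = \frac{-42094 - 37893}{290 - \frac{1784}{3}} = - \frac{79987}{- \frac{914}{3}} = \left(-79987\right) \left(- \frac{3}{914}\right) = \frac{239961}{914}$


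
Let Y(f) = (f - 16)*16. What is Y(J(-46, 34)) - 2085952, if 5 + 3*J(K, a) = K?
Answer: -2086480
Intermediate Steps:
J(K, a) = -5/3 + K/3
Y(f) = -256 + 16*f (Y(f) = (-16 + f)*16 = -256 + 16*f)
Y(J(-46, 34)) - 2085952 = (-256 + 16*(-5/3 + (1/3)*(-46))) - 2085952 = (-256 + 16*(-5/3 - 46/3)) - 2085952 = (-256 + 16*(-17)) - 2085952 = (-256 - 272) - 2085952 = -528 - 2085952 = -2086480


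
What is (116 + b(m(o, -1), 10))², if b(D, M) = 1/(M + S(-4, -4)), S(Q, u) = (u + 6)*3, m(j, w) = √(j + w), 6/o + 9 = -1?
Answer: 3448449/256 ≈ 13471.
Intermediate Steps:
o = -⅗ (o = 6/(-9 - 1) = 6/(-10) = 6*(-⅒) = -⅗ ≈ -0.60000)
S(Q, u) = 18 + 3*u (S(Q, u) = (6 + u)*3 = 18 + 3*u)
b(D, M) = 1/(6 + M) (b(D, M) = 1/(M + (18 + 3*(-4))) = 1/(M + (18 - 12)) = 1/(M + 6) = 1/(6 + M))
(116 + b(m(o, -1), 10))² = (116 + 1/(6 + 10))² = (116 + 1/16)² = (1857/16)² = 3448449/256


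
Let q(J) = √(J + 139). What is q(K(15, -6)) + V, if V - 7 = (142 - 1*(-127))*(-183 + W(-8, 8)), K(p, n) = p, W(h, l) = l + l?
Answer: -44916 + √154 ≈ -44904.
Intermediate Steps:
W(h, l) = 2*l
q(J) = √(139 + J)
V = -44916 (V = 7 + (142 - 1*(-127))*(-183 + 2*8) = 7 + (142 + 127)*(-183 + 16) = 7 + 269*(-167) = 7 - 44923 = -44916)
q(K(15, -6)) + V = √(139 + 15) - 44916 = √154 - 44916 = -44916 + √154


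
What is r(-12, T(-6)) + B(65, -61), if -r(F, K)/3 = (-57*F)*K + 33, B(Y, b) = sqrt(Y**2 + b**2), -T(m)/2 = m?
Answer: -24723 + sqrt(7946) ≈ -24634.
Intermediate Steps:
T(m) = -2*m
r(F, K) = -99 + 171*F*K (r(F, K) = -3*((-57*F)*K + 33) = -3*(-57*F*K + 33) = -3*(33 - 57*F*K) = -99 + 171*F*K)
r(-12, T(-6)) + B(65, -61) = (-99 + 171*(-12)*(-2*(-6))) + sqrt(65**2 + (-61)**2) = (-99 + 171*(-12)*12) + sqrt(4225 + 3721) = (-99 - 24624) + sqrt(7946) = -24723 + sqrt(7946)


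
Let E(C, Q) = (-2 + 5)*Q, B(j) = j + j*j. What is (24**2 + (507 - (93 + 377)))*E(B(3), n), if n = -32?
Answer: -58848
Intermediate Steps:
B(j) = j + j**2
E(C, Q) = 3*Q
(24**2 + (507 - (93 + 377)))*E(B(3), n) = (24**2 + (507 - (93 + 377)))*(3*(-32)) = (576 + (507 - 1*470))*(-96) = (576 + (507 - 470))*(-96) = (576 + 37)*(-96) = 613*(-96) = -58848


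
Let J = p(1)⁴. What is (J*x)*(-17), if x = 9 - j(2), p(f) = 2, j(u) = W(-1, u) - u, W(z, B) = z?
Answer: -3264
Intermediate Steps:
j(u) = -1 - u
x = 12 (x = 9 - (-1 - 1*2) = 9 - (-1 - 2) = 9 - 1*(-3) = 9 + 3 = 12)
J = 16 (J = 2⁴ = 16)
(J*x)*(-17) = (16*12)*(-17) = 192*(-17) = -3264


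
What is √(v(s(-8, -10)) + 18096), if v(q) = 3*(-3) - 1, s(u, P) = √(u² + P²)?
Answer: √18086 ≈ 134.48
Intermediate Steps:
s(u, P) = √(P² + u²)
v(q) = -10 (v(q) = -9 - 1 = -10)
√(v(s(-8, -10)) + 18096) = √(-10 + 18096) = √18086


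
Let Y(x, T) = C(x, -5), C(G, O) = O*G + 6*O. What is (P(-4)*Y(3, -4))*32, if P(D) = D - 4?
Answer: 11520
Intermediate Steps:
P(D) = -4 + D
C(G, O) = 6*O + G*O (C(G, O) = G*O + 6*O = 6*O + G*O)
Y(x, T) = -30 - 5*x (Y(x, T) = -5*(6 + x) = -30 - 5*x)
(P(-4)*Y(3, -4))*32 = ((-4 - 4)*(-30 - 5*3))*32 = -8*(-30 - 15)*32 = -8*(-45)*32 = 360*32 = 11520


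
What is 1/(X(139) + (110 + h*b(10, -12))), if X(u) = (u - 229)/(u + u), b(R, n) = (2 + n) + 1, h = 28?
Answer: -139/19783 ≈ -0.0070262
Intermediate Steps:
b(R, n) = 3 + n
X(u) = (-229 + u)/(2*u) (X(u) = (-229 + u)/((2*u)) = (-229 + u)*(1/(2*u)) = (-229 + u)/(2*u))
1/(X(139) + (110 + h*b(10, -12))) = 1/((1/2)*(-229 + 139)/139 + (110 + 28*(3 - 12))) = 1/((1/2)*(1/139)*(-90) + (110 + 28*(-9))) = 1/(-45/139 + (110 - 252)) = 1/(-45/139 - 142) = 1/(-19783/139) = -139/19783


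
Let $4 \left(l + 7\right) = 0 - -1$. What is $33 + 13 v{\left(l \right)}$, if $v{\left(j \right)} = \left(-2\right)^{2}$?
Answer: $85$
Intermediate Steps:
$l = - \frac{27}{4}$ ($l = -7 + \frac{0 - -1}{4} = -7 + \frac{0 + 1}{4} = -7 + \frac{1}{4} \cdot 1 = -7 + \frac{1}{4} = - \frac{27}{4} \approx -6.75$)
$v{\left(j \right)} = 4$
$33 + 13 v{\left(l \right)} = 33 + 13 \cdot 4 = 33 + 52 = 85$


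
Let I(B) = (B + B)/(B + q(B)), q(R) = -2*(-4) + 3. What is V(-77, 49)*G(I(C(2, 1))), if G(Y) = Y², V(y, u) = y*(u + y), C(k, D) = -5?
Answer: 53900/9 ≈ 5988.9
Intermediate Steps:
q(R) = 11 (q(R) = 8 + 3 = 11)
I(B) = 2*B/(11 + B) (I(B) = (B + B)/(B + 11) = (2*B)/(11 + B) = 2*B/(11 + B))
V(-77, 49)*G(I(C(2, 1))) = (-77*(49 - 77))*(2*(-5)/(11 - 5))² = (-77*(-28))*(2*(-5)/6)² = 2156*(2*(-5)*(⅙))² = 2156*(-5/3)² = 2156*(25/9) = 53900/9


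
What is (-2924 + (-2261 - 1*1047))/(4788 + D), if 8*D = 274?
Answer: -24928/19289 ≈ -1.2923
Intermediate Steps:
D = 137/4 (D = (⅛)*274 = 137/4 ≈ 34.250)
(-2924 + (-2261 - 1*1047))/(4788 + D) = (-2924 + (-2261 - 1*1047))/(4788 + 137/4) = (-2924 + (-2261 - 1047))/(19289/4) = (-2924 - 3308)*(4/19289) = -6232*4/19289 = -24928/19289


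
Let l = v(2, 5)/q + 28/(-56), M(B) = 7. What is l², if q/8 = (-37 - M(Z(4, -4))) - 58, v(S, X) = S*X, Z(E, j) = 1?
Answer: 43681/166464 ≈ 0.26240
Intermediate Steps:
q = -816 (q = 8*((-37 - 1*7) - 58) = 8*((-37 - 7) - 58) = 8*(-44 - 58) = 8*(-102) = -816)
l = -209/408 (l = (2*5)/(-816) + 28/(-56) = 10*(-1/816) + 28*(-1/56) = -5/408 - ½ = -209/408 ≈ -0.51225)
l² = (-209/408)² = 43681/166464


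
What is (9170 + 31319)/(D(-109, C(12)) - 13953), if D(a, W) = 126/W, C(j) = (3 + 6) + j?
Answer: -40489/13947 ≈ -2.9031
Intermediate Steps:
C(j) = 9 + j
(9170 + 31319)/(D(-109, C(12)) - 13953) = (9170 + 31319)/(126/(9 + 12) - 13953) = 40489/(126/21 - 13953) = 40489/(126*(1/21) - 13953) = 40489/(6 - 13953) = 40489/(-13947) = 40489*(-1/13947) = -40489/13947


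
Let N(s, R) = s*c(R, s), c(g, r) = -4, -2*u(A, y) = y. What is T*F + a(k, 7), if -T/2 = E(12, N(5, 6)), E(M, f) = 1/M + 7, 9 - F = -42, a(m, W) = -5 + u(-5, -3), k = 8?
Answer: -726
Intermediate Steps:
u(A, y) = -y/2
N(s, R) = -4*s (N(s, R) = s*(-4) = -4*s)
a(m, W) = -7/2 (a(m, W) = -5 - 1/2*(-3) = -5 + 3/2 = -7/2)
F = 51 (F = 9 - 1*(-42) = 9 + 42 = 51)
E(M, f) = 7 + 1/M
T = -85/6 (T = -2*(7 + 1/12) = -2*85/12 = -85/6 ≈ -14.167)
T*F + a(k, 7) = -85/6*51 - 7/2 = -1445/2 - 7/2 = -726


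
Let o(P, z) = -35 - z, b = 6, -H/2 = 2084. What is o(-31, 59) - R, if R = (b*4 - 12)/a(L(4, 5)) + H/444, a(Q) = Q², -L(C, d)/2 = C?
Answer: -150605/1776 ≈ -84.800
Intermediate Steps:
H = -4168 (H = -2*2084 = -4168)
L(C, d) = -2*C
R = -16339/1776 (R = (6*4 - 12)/((-2*4)²) - 4168/444 = (24 - 12)/((-8)²) - 4168*1/444 = 12/64 - 1042/111 = 12*(1/64) - 1042/111 = 3/16 - 1042/111 = -16339/1776 ≈ -9.1999)
o(-31, 59) - R = (-35 - 1*59) - 1*(-16339/1776) = (-35 - 59) + 16339/1776 = -94 + 16339/1776 = -150605/1776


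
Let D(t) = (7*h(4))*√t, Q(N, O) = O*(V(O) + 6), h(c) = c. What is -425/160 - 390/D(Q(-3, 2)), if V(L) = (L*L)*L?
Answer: -85/32 - 195*√7/196 ≈ -5.2885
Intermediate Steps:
V(L) = L³ (V(L) = L²*L = L³)
Q(N, O) = O*(6 + O³) (Q(N, O) = O*(O³ + 6) = O*(6 + O³))
D(t) = 28*√t (D(t) = (7*4)*√t = 28*√t)
-425/160 - 390/D(Q(-3, 2)) = -425/160 - 390*√2/(56*√(6 + 2³)) = -425*1/160 - 390*√2/(56*√(6 + 8)) = -85/32 - 390*√7/392 = -85/32 - 195*√7/196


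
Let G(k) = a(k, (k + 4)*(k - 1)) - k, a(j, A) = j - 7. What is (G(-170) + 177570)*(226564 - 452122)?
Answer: -40050755154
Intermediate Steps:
a(j, A) = -7 + j
G(k) = -7 (G(k) = (-7 + k) - k = -7)
(G(-170) + 177570)*(226564 - 452122) = (-7 + 177570)*(226564 - 452122) = 177563*(-225558) = -40050755154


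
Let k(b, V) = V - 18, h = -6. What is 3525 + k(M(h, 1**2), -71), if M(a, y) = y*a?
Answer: 3436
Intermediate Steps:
M(a, y) = a*y
k(b, V) = -18 + V
3525 + k(M(h, 1**2), -71) = 3525 + (-18 - 71) = 3525 - 89 = 3436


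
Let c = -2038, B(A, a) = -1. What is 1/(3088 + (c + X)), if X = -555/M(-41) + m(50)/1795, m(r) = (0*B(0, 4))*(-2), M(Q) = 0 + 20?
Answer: 4/4089 ≈ 0.00097824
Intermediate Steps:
M(Q) = 20
m(r) = 0 (m(r) = (0*(-1))*(-2) = 0*(-2) = 0)
X = -111/4 (X = -555/20 + 0/1795 = -555*1/20 + 0*(1/1795) = -111/4 + 0 = -111/4 ≈ -27.750)
1/(3088 + (c + X)) = 1/(3088 + (-2038 - 111/4)) = 1/(3088 - 8263/4) = 1/(4089/4) = 4/4089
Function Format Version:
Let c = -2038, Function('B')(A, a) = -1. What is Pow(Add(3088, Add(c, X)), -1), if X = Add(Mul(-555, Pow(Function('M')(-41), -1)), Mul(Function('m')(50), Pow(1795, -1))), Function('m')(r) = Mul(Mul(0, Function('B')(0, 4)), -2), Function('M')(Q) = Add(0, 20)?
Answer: Rational(4, 4089) ≈ 0.00097824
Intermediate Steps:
Function('M')(Q) = 20
Function('m')(r) = 0 (Function('m')(r) = Mul(Mul(0, -1), -2) = Mul(0, -2) = 0)
X = Rational(-111, 4) (X = Add(Mul(-555, Pow(20, -1)), Mul(0, Pow(1795, -1))) = Add(Mul(-555, Rational(1, 20)), Mul(0, Rational(1, 1795))) = Add(Rational(-111, 4), 0) = Rational(-111, 4) ≈ -27.750)
Pow(Add(3088, Add(c, X)), -1) = Pow(Add(3088, Add(-2038, Rational(-111, 4))), -1) = Pow(Add(3088, Rational(-8263, 4)), -1) = Pow(Rational(4089, 4), -1) = Rational(4, 4089)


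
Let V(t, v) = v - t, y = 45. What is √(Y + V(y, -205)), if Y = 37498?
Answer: 8*√582 ≈ 193.00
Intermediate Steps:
√(Y + V(y, -205)) = √(37498 + (-205 - 1*45)) = √(37498 + (-205 - 45)) = √(37498 - 250) = √37248 = 8*√582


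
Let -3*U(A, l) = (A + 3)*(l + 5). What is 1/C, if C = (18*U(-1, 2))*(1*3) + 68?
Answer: -1/184 ≈ -0.0054348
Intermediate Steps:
U(A, l) = -(3 + A)*(5 + l)/3 (U(A, l) = -(A + 3)*(l + 5)/3 = -(3 + A)*(5 + l)/3)
C = -184 (C = (18*(-5 - 1*2 - 5/3*(-1) - 1/3*(-1)*2))*(1*3) + 68 = (18*(-5 - 2 + 5/3 + 2/3))*3 + 68 = (18*(-14/3))*3 + 68 = -84*3 + 68 = -252 + 68 = -184)
1/C = 1/(-184) = -1/184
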